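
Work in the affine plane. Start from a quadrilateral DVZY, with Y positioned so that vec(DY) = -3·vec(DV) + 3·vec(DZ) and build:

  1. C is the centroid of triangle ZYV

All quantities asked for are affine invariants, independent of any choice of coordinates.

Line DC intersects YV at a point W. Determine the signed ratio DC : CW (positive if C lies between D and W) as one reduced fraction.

DC:CW = -10

Set D = (0, 0), V = (1, 0), Z = (0, 1), Y = (-3, 3); any affine frame gives the same invariant.
1. C is the centroid of triangle ZYV ⇒ C = (-2/3, 4/3)
line DC meets YV at W = (-3/5, 6/5)
C = D + t·(W−D) with t = 10/9, so DC:CW = 10/9:-1/9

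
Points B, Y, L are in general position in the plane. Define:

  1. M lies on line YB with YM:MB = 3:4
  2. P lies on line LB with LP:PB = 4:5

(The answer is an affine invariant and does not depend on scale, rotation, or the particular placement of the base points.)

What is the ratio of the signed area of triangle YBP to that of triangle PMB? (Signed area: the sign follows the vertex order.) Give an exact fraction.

Assign B = (0, 0), Y = (1, 0), L = (0, 1) — the answer is frame-independent, so this choice is without loss of generality.
1. M lies on line YB with YM:MB = 3:4 ⇒ M = (4/7, 0)
2. P lies on line LB with LP:PB = 4:5 ⇒ P = (0, 5/9)
2·[YBP] = -5/9, 2·[PMB] = -20/63
[YBP]:[PMB] = -5/9:-20/63 = 7/4

[YBP]:[PMB] = 7/4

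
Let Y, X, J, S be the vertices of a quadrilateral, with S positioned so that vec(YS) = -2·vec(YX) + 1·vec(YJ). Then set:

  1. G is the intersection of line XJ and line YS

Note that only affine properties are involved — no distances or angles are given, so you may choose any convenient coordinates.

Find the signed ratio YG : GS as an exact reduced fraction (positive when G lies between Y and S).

Work in coordinates with Y = (0, 0), X = (1, 0), J = (0, 1), S = (-2, 1).
1. G is the intersection of line XJ and line YS ⇒ G = (2, -1)
G = Y + t·(S−Y) with t = -1, so YG:GS = t:(1−t) = -1:2

YG:GS = -1/2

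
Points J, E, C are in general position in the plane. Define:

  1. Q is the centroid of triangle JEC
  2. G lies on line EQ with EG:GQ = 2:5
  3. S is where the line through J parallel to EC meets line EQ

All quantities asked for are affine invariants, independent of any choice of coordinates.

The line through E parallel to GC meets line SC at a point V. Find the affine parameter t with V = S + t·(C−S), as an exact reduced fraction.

Work in coordinates with J = (0, 0), E = (1, 0), C = (0, 1).
1. Q is the centroid of triangle JEC ⇒ Q = (1/3, 1/3)
2. G lies on line EQ with EG:GQ = 2:5 ⇒ G = (17/21, 2/21)
3. S is where the line through J parallel to EC meets line EQ ⇒ S = (-1, 1)
through E parallel to GC: direction (-17/21, 19/21); meets SC at V = (2/19, 1)
V = S + t·(C−S) with t = 21/19

t = 21/19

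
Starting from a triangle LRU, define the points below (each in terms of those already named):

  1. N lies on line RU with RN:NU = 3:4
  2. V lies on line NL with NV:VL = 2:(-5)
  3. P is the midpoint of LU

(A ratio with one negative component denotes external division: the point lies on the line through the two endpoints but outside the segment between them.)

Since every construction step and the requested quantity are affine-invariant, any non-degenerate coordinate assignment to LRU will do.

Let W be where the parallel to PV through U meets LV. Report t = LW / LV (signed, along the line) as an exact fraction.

t = 2

Assign L = (0, 0), R = (1, 0), U = (0, 1) — the answer is frame-independent, so this choice is without loss of generality.
1. N lies on line RU with RN:NU = 3:4 ⇒ N = (4/7, 3/7)
2. V lies on line NL with NV:VL = 2:(-5) ⇒ V = (20/21, 5/7)
3. P is the midpoint of LU ⇒ P = (0, 1/2)
through U parallel to PV: direction (20/21, 3/14); meets LV at W = (40/21, 10/7)
W = L + t·(V−L) with t = 2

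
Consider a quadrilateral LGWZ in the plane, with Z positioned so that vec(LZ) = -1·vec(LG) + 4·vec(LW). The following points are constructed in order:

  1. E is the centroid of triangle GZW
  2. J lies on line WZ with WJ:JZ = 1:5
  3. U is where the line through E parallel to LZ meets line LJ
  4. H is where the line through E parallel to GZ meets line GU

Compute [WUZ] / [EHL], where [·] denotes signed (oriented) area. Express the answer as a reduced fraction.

Assign L = (0, 0), G = (1, 0), W = (0, 1), Z = (-1, 4) — the answer is frame-independent, so this choice is without loss of generality.
1. E is the centroid of triangle GZW ⇒ E = (0, 5/3)
2. J lies on line WZ with WJ:JZ = 1:5 ⇒ J = (-1/6, 3/2)
3. U is where the line through E parallel to LZ meets line LJ ⇒ U = (-1/3, 3)
4. H is where the line through E parallel to GZ meets line GU ⇒ H = (7/3, -3)
2·[WUZ] = 1, 2·[EHL] = -35/9
[WUZ]:[EHL] = 1:-35/9 = -9/35

[WUZ]:[EHL] = -9/35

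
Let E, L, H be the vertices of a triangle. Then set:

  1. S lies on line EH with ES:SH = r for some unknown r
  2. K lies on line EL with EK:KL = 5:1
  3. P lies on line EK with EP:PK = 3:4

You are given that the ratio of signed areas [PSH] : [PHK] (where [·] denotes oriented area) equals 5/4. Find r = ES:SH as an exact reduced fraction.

Set E = (0, 0), L = (1, 0), H = (0, 1); any affine frame gives the same invariant.
1. With ES:SH = r, write λ = r/(r+1) so S = E + λ·(H−E); S is affine-linear in λ
2. K lies on line EL with EK:KL = 5:1 ⇒ K = (5/6, 0)
3. P lies on line EK with EP:PK = 3:4 ⇒ P = (5/14, 0)
Every point depending on S is an affine combination of S and λ-independent points, so each such coordinate is linear in λ; the λ² term in each signed area is a multiple of (H−E)×(H−E) = 0, so 2·[PSH] and 2·[PHK] are each linear in λ. Evaluating at λ=0 and λ=1:
  2·[PSH] = 5/14·λ − 5/14,   2·[PHK] = -10/21
So [PSH]:[PHK] = (5/14·λ − 5/14) / (-10/21). Setting this equal to 5/4:
  5/14·λ − 5/14 = 5/4·(-10/21)  ⇒  λ = -2/3
Then r = λ/(1−λ) = (-2/3)/(5/3) = -2/5. Check: with r = -2/5, S = (0, -2/3) and [PSH]:[PHK] = 5/4 as required.

r = -2/5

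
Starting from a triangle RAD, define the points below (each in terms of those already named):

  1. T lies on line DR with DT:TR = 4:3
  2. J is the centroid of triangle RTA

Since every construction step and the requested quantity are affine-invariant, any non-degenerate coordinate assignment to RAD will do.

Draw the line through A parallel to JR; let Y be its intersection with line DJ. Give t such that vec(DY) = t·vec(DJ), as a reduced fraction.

t = 10/7

Work in coordinates with R = (0, 0), A = (1, 0), D = (0, 1).
1. T lies on line DR with DT:TR = 4:3 ⇒ T = (0, 3/7)
2. J is the centroid of triangle RTA ⇒ J = (1/3, 1/7)
through A parallel to JR: direction (-1/3, -1/7); meets DJ at Y = (10/21, -11/49)
Y = D + t·(J−D) with t = 10/7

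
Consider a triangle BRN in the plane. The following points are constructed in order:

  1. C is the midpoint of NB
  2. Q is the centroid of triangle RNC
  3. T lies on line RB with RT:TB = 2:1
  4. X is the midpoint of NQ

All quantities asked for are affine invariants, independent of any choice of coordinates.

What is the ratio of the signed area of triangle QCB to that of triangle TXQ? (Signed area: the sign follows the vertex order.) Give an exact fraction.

Set B = (0, 0), R = (1, 0), N = (0, 1); any affine frame gives the same invariant.
1. C is the midpoint of NB ⇒ C = (0, 1/2)
2. Q is the centroid of triangle RNC ⇒ Q = (1/3, 1/2)
3. T lies on line RB with RT:TB = 2:1 ⇒ T = (1/3, 0)
4. X is the midpoint of NQ ⇒ X = (1/6, 3/4)
2·[QCB] = 1/6, 2·[TXQ] = -1/12
[QCB]:[TXQ] = 1/6:-1/12 = -2

[QCB]:[TXQ] = -2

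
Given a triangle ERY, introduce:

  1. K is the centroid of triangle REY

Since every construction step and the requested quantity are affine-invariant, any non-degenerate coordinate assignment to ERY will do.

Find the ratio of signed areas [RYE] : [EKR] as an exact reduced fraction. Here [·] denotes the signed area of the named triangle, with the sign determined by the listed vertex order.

Work in coordinates with E = (0, 0), R = (1, 0), Y = (0, 1).
1. K is the centroid of triangle REY ⇒ K = (1/3, 1/3)
2·[RYE] = 1, 2·[EKR] = -1/3
[RYE]:[EKR] = 1:-1/3 = -3

[RYE]:[EKR] = -3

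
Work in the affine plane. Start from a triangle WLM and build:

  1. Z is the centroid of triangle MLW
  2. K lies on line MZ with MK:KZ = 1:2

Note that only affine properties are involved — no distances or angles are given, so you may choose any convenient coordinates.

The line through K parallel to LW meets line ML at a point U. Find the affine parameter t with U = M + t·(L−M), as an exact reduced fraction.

t = 2/9

Choose coordinates W = (0, 0), L = (1, 0), M = (0, 1).
1. Z is the centroid of triangle MLW ⇒ Z = (1/3, 1/3)
2. K lies on line MZ with MK:KZ = 1:2 ⇒ K = (1/9, 7/9)
through K parallel to LW: direction (-1, 0); meets ML at U = (2/9, 7/9)
U = M + t·(L−M) with t = 2/9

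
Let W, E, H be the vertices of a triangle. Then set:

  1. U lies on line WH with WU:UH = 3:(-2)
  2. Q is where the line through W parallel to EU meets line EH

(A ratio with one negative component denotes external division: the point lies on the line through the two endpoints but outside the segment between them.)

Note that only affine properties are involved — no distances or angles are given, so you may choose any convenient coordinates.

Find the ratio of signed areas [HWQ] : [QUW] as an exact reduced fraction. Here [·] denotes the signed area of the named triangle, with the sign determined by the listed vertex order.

[HWQ]:[QUW] = 1/3

Set W = (0, 0), E = (1, 0), H = (0, 1); any affine frame gives the same invariant.
1. U lies on line WH with WU:UH = 3:(-2) ⇒ U = (0, 3)
2. Q is where the line through W parallel to EU meets line EH ⇒ Q = (-1/2, 3/2)
2·[HWQ] = -1/2, 2·[QUW] = -3/2
[HWQ]:[QUW] = -1/2:-3/2 = 1/3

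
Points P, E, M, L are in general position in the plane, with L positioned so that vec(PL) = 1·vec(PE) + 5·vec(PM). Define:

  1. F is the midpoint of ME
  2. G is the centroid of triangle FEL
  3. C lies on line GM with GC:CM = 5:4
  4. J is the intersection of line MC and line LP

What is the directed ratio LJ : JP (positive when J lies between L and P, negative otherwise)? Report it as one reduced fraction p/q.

LJ:JP = 3

Assign P = (0, 0), E = (1, 0), M = (0, 1), L = (1, 5) — the answer is frame-independent, so this choice is without loss of generality.
1. F is the midpoint of ME ⇒ F = (1/2, 1/2)
2. G is the centroid of triangle FEL ⇒ G = (5/6, 11/6)
3. C lies on line GM with GC:CM = 5:4 ⇒ C = (10/27, 37/27)
4. J is the intersection of line MC and line LP ⇒ J = (1/4, 5/4)
J = L + t·(P−L) with t = 3/4, so LJ:JP = t:(1−t) = 3/4:1/4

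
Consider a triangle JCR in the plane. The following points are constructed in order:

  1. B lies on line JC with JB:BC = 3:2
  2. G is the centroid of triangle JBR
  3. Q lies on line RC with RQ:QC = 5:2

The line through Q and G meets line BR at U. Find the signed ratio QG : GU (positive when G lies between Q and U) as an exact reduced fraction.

QG:GU = -17/7

Choose coordinates J = (0, 0), C = (1, 0), R = (0, 1).
1. B lies on line JC with JB:BC = 3:2 ⇒ B = (3/5, 0)
2. G is the centroid of triangle JBR ⇒ G = (1/5, 1/3)
3. Q lies on line RC with RQ:QC = 5:2 ⇒ Q = (5/7, 2/7)
line QG meets BR at U = (7/17, 16/51)
G = Q + t·(U−Q) with t = 17/10, so QG:GU = 17/10:-7/10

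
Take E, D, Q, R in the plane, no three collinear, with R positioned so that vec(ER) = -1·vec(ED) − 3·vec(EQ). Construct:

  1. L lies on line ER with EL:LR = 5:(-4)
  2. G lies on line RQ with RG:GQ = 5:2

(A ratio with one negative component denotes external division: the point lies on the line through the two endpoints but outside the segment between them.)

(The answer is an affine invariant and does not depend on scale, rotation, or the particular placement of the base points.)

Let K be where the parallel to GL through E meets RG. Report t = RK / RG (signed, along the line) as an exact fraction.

t = -1/4

Assign E = (0, 0), D = (1, 0), Q = (0, 1), R = (-1, -3) — the answer is frame-independent, so this choice is without loss of generality.
1. L lies on line ER with EL:LR = 5:(-4) ⇒ L = (-5, -15)
2. G lies on line RQ with RG:GQ = 5:2 ⇒ G = (-2/7, -1/7)
through E parallel to GL: direction (-33/7, -104/7); meets RG at K = (-33/28, -26/7)
K = R + t·(G−R) with t = -1/4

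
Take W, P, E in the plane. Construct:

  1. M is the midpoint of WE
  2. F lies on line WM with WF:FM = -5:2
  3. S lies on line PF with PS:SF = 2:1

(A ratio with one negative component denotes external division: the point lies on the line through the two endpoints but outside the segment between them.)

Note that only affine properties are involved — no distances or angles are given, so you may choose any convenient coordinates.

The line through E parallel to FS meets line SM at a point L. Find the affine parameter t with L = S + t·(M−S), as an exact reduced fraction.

Choose coordinates W = (0, 0), P = (1, 0), E = (0, 1).
1. M is the midpoint of WE ⇒ M = (0, 1/2)
2. F lies on line WM with WF:FM = -5:2 ⇒ F = (0, 5/6)
3. S lies on line PF with PS:SF = 2:1 ⇒ S = (1/3, 5/9)
through E parallel to FS: direction (1/3, -5/18); meets SM at L = (1/2, 7/12)
L = S + t·(M−S) with t = -1/2

t = -1/2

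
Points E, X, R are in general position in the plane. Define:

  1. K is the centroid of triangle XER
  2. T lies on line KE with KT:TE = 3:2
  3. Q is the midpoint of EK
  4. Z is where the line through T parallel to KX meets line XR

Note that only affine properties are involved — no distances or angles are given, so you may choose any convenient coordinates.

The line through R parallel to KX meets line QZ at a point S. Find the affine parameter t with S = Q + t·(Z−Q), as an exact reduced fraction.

Choose coordinates E = (0, 0), X = (1, 0), R = (0, 1).
1. K is the centroid of triangle XER ⇒ K = (1/3, 1/3)
2. T lies on line KE with KT:TE = 3:2 ⇒ T = (2/15, 2/15)
3. Q is the midpoint of EK ⇒ Q = (1/6, 1/6)
4. Z is where the line through T parallel to KX meets line XR ⇒ Z = (8/5, -3/5)
through R parallel to KX: direction (2/3, -1/3); meets QZ at S = (-64/3, 35/3)
S = Q + t·(Z−Q) with t = -15

t = -15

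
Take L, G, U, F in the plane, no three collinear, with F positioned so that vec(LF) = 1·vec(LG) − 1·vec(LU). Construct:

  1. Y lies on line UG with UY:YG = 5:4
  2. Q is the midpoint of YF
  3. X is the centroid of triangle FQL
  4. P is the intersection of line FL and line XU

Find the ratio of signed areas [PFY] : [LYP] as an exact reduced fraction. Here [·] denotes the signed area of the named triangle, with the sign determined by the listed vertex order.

[PFY]:[LYP] = -13/32

Choose coordinates L = (0, 0), G = (1, 0), U = (0, 1), F = (1, -1).
1. Y lies on line UG with UY:YG = 5:4 ⇒ Y = (5/9, 4/9)
2. Q is the midpoint of YF ⇒ Q = (7/9, -5/18)
3. X is the centroid of triangle FQL ⇒ X = (16/27, -23/54)
4. P is the intersection of line FL and line XU ⇒ P = (32/45, -32/45)
2·[PFY] = 13/45, 2·[LYP] = -32/45
[PFY]:[LYP] = 13/45:-32/45 = -13/32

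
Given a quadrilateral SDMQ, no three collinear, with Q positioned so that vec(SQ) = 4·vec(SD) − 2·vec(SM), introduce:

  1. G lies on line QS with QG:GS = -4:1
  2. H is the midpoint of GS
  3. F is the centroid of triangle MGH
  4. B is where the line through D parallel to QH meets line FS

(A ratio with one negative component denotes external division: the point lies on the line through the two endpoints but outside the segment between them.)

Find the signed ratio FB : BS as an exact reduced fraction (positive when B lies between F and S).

Assign S = (0, 0), D = (1, 0), M = (0, 1), Q = (4, -2) — the answer is frame-independent, so this choice is without loss of generality.
1. G lies on line QS with QG:GS = -4:1 ⇒ G = (-4/3, 2/3)
2. H is the midpoint of GS ⇒ H = (-2/3, 1/3)
3. F is the centroid of triangle MGH ⇒ F = (-2/3, 2/3)
4. B is where the line through D parallel to QH meets line FS ⇒ B = (-1, 1)
B = F + t·(S−F) with t = -1/2, so FB:BS = t:(1−t) = -1/2:3/2

FB:BS = -1/3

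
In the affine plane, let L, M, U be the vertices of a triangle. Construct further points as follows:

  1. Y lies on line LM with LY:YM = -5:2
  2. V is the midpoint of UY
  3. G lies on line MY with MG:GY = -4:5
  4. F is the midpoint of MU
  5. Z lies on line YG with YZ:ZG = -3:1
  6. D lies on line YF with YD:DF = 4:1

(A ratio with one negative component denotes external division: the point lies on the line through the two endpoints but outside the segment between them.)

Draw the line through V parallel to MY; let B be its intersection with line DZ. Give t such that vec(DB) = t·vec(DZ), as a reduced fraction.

Set L = (0, 0), M = (1, 0), U = (0, 1); any affine frame gives the same invariant.
1. Y lies on line LM with LY:YM = -5:2 ⇒ Y = (5/3, 0)
2. V is the midpoint of UY ⇒ V = (5/6, 1/2)
3. G lies on line MY with MG:GY = -4:5 ⇒ G = (-5/3, 0)
4. F is the midpoint of MU ⇒ F = (1/2, 1/2)
5. Z lies on line YG with YZ:ZG = -3:1 ⇒ Z = (-10/3, 0)
6. D lies on line YF with YD:DF = 4:1 ⇒ D = (11/15, 2/5)
through V parallel to MY: direction (2/3, 0); meets DZ at B = (7/4, 1/2)
B = D + t·(Z−D) with t = -1/4

t = -1/4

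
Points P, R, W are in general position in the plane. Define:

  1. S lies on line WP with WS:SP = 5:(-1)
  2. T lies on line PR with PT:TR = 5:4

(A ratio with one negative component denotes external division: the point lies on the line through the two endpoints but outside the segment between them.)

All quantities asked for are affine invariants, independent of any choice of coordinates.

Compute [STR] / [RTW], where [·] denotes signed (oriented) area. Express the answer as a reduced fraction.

[STR]:[RTW] = 1/4

Work in coordinates with P = (0, 0), R = (1, 0), W = (0, 1).
1. S lies on line WP with WS:SP = 5:(-1) ⇒ S = (0, -1/4)
2. T lies on line PR with PT:TR = 5:4 ⇒ T = (5/9, 0)
2·[STR] = -1/9, 2·[RTW] = -4/9
[STR]:[RTW] = -1/9:-4/9 = 1/4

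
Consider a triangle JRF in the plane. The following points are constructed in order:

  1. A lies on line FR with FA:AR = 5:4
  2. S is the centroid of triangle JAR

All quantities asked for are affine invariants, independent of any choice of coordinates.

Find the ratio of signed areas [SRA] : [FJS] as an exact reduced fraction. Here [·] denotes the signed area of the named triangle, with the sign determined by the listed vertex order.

Set J = (0, 0), R = (1, 0), F = (0, 1); any affine frame gives the same invariant.
1. A lies on line FR with FA:AR = 5:4 ⇒ A = (5/9, 4/9)
2. S is the centroid of triangle JAR ⇒ S = (14/27, 4/27)
2·[SRA] = 4/27, 2·[FJS] = 14/27
[SRA]:[FJS] = 4/27:14/27 = 2/7

[SRA]:[FJS] = 2/7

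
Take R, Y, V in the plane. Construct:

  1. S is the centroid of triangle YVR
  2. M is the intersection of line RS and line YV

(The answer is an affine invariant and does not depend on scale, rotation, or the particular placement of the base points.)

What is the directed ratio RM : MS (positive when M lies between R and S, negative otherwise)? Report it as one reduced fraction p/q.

Set R = (0, 0), Y = (1, 0), V = (0, 1); any affine frame gives the same invariant.
1. S is the centroid of triangle YVR ⇒ S = (1/3, 1/3)
2. M is the intersection of line RS and line YV ⇒ M = (1/2, 1/2)
M = R + t·(S−R) with t = 3/2, so RM:MS = t:(1−t) = 3/2:-1/2

RM:MS = -3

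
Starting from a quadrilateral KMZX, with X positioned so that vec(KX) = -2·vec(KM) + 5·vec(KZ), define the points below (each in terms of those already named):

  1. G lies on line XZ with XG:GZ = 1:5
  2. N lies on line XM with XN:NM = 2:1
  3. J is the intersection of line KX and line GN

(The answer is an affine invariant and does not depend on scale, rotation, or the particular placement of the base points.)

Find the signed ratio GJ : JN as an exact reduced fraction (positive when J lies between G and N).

GJ:JN = -1/10

Choose coordinates K = (0, 0), M = (1, 0), Z = (0, 1), X = (-2, 5).
1. G lies on line XZ with XG:GZ = 1:5 ⇒ G = (-5/3, 13/3)
2. N lies on line XM with XN:NM = 2:1 ⇒ N = (0, 5/3)
3. J is the intersection of line KX and line GN ⇒ J = (-50/27, 125/27)
J = G + t·(N−G) with t = -1/9, so GJ:JN = t:(1−t) = -1/9:10/9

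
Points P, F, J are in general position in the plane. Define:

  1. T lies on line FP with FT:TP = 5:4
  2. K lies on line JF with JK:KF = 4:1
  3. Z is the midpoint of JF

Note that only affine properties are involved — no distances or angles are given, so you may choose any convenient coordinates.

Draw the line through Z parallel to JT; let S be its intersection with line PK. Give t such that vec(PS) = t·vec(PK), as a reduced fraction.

t = 13/16

Assign P = (0, 0), F = (1, 0), J = (0, 1) — the answer is frame-independent, so this choice is without loss of generality.
1. T lies on line FP with FT:TP = 5:4 ⇒ T = (4/9, 0)
2. K lies on line JF with JK:KF = 4:1 ⇒ K = (4/5, 1/5)
3. Z is the midpoint of JF ⇒ Z = (1/2, 1/2)
through Z parallel to JT: direction (4/9, -1); meets PK at S = (13/20, 13/80)
S = P + t·(K−P) with t = 13/16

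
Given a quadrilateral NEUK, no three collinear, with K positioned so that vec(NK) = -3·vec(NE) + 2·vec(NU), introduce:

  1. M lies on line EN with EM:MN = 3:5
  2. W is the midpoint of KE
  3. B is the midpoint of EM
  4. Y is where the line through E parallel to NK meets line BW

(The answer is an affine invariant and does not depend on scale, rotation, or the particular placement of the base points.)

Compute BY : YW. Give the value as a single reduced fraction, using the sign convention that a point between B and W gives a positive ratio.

Assign N = (0, 0), E = (1, 0), U = (0, 1), K = (-3, 2) — the answer is frame-independent, so this choice is without loss of generality.
1. M lies on line EN with EM:MN = 3:5 ⇒ M = (5/8, 0)
2. W is the midpoint of KE ⇒ W = (-1, 1)
3. B is the midpoint of EM ⇒ B = (13/16, 0)
4. Y is where the line through E parallel to NK meets line BW ⇒ Y = (19/10, -3/5)
Y = B + t·(W−B) with t = -3/5, so BY:YW = t:(1−t) = -3/5:8/5

BY:YW = -3/8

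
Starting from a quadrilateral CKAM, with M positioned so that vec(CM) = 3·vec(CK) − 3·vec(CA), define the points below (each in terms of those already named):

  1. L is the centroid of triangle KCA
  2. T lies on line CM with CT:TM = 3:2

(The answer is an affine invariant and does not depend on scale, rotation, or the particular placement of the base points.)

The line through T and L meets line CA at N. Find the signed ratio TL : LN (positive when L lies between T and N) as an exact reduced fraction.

Choose coordinates C = (0, 0), K = (1, 0), A = (0, 1), M = (3, -3).
1. L is the centroid of triangle KCA ⇒ L = (1/3, 1/3)
2. T lies on line CM with CT:TM = 3:2 ⇒ T = (9/5, -9/5)
line TL meets CA at N = (0, 9/11)
L = T + t·(N−T) with t = 22/27, so TL:LN = 22/27:5/27

TL:LN = 22/5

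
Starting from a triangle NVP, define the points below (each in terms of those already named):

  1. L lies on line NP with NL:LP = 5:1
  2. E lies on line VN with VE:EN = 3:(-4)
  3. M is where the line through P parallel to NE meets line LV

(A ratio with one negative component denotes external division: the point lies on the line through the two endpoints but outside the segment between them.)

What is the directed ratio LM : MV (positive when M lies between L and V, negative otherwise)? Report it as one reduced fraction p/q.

LM:MV = -1/6

Assign N = (0, 0), V = (1, 0), P = (0, 1) — the answer is frame-independent, so this choice is without loss of generality.
1. L lies on line NP with NL:LP = 5:1 ⇒ L = (0, 5/6)
2. E lies on line VN with VE:EN = 3:(-4) ⇒ E = (4, 0)
3. M is where the line through P parallel to NE meets line LV ⇒ M = (-1/5, 1)
M = L + t·(V−L) with t = -1/5, so LM:MV = t:(1−t) = -1/5:6/5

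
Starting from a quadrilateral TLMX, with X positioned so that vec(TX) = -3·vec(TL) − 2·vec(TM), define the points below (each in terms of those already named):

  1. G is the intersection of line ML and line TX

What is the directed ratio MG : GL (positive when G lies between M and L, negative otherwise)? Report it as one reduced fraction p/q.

Set T = (0, 0), L = (1, 0), M = (0, 1), X = (-3, -2); any affine frame gives the same invariant.
1. G is the intersection of line ML and line TX ⇒ G = (3/5, 2/5)
G = M + t·(L−M) with t = 3/5, so MG:GL = t:(1−t) = 3/5:2/5

MG:GL = 3/2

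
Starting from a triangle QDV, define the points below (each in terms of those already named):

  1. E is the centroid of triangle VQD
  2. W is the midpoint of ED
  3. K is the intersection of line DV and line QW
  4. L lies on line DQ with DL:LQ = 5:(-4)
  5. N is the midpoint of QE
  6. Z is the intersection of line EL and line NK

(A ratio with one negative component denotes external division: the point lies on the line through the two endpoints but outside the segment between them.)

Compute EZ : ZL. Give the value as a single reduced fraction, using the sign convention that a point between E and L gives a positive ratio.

Work in coordinates with Q = (0, 0), D = (1, 0), V = (0, 1).
1. E is the centroid of triangle VQD ⇒ E = (1/3, 1/3)
2. W is the midpoint of ED ⇒ W = (2/3, 1/6)
3. K is the intersection of line DV and line QW ⇒ K = (4/5, 1/5)
4. L lies on line DQ with DL:LQ = 5:(-4) ⇒ L = (-4, 0)
5. N is the midpoint of QE ⇒ N = (1/6, 1/6)
6. Z is the intersection of line EL and line NK ⇒ Z = (-37/6, -1/6)
Z = E + t·(L−E) with t = 3/2, so EZ:ZL = t:(1−t) = 3/2:-1/2

EZ:ZL = -3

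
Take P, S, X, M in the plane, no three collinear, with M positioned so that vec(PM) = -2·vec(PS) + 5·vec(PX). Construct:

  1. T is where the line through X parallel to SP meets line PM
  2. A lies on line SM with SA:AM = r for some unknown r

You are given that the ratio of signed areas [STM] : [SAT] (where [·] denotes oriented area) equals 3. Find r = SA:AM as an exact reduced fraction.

Assign P = (0, 0), S = (1, 0), X = (0, 1), M = (-2, 5) — the answer is frame-independent, so this choice is without loss of generality.
1. T is where the line through X parallel to SP meets line PM ⇒ T = (-2/5, 1)
2. With SA:AM = r, write λ = r/(r+1) so A = S + λ·(M−S); A is affine-linear in λ
Every point depending on A is an affine combination of A and λ-independent points, so each such coordinate is linear in λ; the λ² term in each signed area is a multiple of (M−S)×(M−S) = 0, so 2·[STM] and 2·[SAT] are each linear in λ. Evaluating at λ=0 and λ=1:
  2·[STM] = -4,   2·[SAT] = 4·λ
So [STM]:[SAT] = (-4) / (4·λ). Setting this equal to 3:
  -4 = 3·(4·λ)  ⇒  λ = -1/3
Then r = λ/(1−λ) = (-1/3)/(4/3) = -1/4. Check: with r = -1/4, A = (2, -5/3) and [STM]:[SAT] = 3 as required.

r = -1/4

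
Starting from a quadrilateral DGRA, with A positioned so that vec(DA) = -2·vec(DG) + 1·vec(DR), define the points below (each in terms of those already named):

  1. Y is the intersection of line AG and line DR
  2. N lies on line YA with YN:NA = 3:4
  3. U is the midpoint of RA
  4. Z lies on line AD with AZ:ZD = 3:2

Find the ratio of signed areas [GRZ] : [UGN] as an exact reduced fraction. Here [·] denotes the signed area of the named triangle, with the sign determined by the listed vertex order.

[GRZ]:[UGN] = -147/65

Set D = (0, 0), G = (1, 0), R = (0, 1), A = (-2, 1); any affine frame gives the same invariant.
1. Y is the intersection of line AG and line DR ⇒ Y = (0, 1/3)
2. N lies on line YA with YN:NA = 3:4 ⇒ N = (-6/7, 13/21)
3. U is the midpoint of RA ⇒ U = (-1, 1)
4. Z lies on line AD with AZ:ZD = 3:2 ⇒ Z = (-4/5, 2/5)
2·[GRZ] = 7/5, 2·[UGN] = -13/21
[GRZ]:[UGN] = 7/5:-13/21 = -147/65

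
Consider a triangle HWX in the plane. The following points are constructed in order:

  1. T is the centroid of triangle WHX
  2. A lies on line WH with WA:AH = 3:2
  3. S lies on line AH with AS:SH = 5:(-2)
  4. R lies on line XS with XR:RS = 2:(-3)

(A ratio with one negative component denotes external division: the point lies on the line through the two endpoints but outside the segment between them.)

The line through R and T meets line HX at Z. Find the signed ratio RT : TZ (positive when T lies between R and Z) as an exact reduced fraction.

RT:TZ = 3/5

Choose coordinates H = (0, 0), W = (1, 0), X = (0, 1).
1. T is the centroid of triangle WHX ⇒ T = (1/3, 1/3)
2. A lies on line WH with WA:AH = 3:2 ⇒ A = (2/5, 0)
3. S lies on line AH with AS:SH = 5:(-2) ⇒ S = (-4/15, 0)
4. R lies on line XS with XR:RS = 2:(-3) ⇒ R = (8/15, 3)
line RT meets HX at Z = (0, -37/9)
T = R + t·(Z−R) with t = 3/8, so RT:TZ = 3/8:5/8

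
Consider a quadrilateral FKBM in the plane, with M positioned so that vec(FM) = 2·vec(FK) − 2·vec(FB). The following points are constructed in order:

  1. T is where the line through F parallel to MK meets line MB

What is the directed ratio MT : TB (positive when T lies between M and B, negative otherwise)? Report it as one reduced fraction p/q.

MT:TB = -2

Choose coordinates F = (0, 0), K = (1, 0), B = (0, 1), M = (2, -2).
1. T is where the line through F parallel to MK meets line MB ⇒ T = (-2, 4)
T = M + t·(B−M) with t = 2, so MT:TB = t:(1−t) = 2:-1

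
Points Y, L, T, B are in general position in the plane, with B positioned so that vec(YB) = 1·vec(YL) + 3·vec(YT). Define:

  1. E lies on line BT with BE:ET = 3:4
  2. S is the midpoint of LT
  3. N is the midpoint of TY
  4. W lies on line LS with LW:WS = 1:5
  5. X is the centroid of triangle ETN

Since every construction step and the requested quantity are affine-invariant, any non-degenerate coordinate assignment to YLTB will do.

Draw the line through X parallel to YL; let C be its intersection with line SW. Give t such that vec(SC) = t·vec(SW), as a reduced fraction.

t = -12/7

Choose coordinates Y = (0, 0), L = (1, 0), T = (0, 1), B = (1, 3).
1. E lies on line BT with BE:ET = 3:4 ⇒ E = (4/7, 15/7)
2. S is the midpoint of LT ⇒ S = (1/2, 1/2)
3. N is the midpoint of TY ⇒ N = (0, 1/2)
4. W lies on line LS with LW:WS = 1:5 ⇒ W = (11/12, 1/12)
5. X is the centroid of triangle ETN ⇒ X = (4/21, 17/14)
through X parallel to YL: direction (1, 0); meets SW at C = (-3/14, 17/14)
C = S + t·(W−S) with t = -12/7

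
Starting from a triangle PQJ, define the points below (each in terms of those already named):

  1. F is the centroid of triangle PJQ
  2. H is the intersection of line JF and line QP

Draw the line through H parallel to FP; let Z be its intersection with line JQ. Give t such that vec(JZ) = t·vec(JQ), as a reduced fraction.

Choose coordinates P = (0, 0), Q = (1, 0), J = (0, 1).
1. F is the centroid of triangle PJQ ⇒ F = (1/3, 1/3)
2. H is the intersection of line JF and line QP ⇒ H = (1/2, 0)
through H parallel to FP: direction (-1/3, -1/3); meets JQ at Z = (3/4, 1/4)
Z = J + t·(Q−J) with t = 3/4

t = 3/4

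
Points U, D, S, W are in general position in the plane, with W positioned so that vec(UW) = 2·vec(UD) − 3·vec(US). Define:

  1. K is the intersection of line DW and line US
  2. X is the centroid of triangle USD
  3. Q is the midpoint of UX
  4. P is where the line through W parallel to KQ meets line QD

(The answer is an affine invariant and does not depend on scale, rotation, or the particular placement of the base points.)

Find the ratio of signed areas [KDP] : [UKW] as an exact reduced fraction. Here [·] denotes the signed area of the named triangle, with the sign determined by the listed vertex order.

Choose coordinates U = (0, 0), D = (1, 0), S = (0, 1), W = (2, -3).
1. K is the intersection of line DW and line US ⇒ K = (0, 3)
2. X is the centroid of triangle USD ⇒ X = (1/3, 1/3)
3. Q is the midpoint of UX ⇒ Q = (1/6, 1/6)
4. P is where the line through W parallel to KQ meets line QD ⇒ P = (11/6, -1/6)
2·[KDP] = 7/3, 2·[UKW] = -6
[KDP]:[UKW] = 7/3:-6 = -7/18

[KDP]:[UKW] = -7/18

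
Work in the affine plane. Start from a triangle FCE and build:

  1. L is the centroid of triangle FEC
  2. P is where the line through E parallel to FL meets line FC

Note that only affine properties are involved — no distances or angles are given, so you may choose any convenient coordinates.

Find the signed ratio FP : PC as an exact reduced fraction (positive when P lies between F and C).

FP:PC = -1/2

Set F = (0, 0), C = (1, 0), E = (0, 1); any affine frame gives the same invariant.
1. L is the centroid of triangle FEC ⇒ L = (1/3, 1/3)
2. P is where the line through E parallel to FL meets line FC ⇒ P = (-1, 0)
P = F + t·(C−F) with t = -1, so FP:PC = t:(1−t) = -1:2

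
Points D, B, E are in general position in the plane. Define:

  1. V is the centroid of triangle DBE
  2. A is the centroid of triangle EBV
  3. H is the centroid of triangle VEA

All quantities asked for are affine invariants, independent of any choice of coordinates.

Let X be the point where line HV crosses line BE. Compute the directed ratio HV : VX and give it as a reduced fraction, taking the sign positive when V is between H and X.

HV:VX = -5/9

Set D = (0, 0), B = (1, 0), E = (0, 1); any affine frame gives the same invariant.
1. V is the centroid of triangle DBE ⇒ V = (1/3, 1/3)
2. A is the centroid of triangle EBV ⇒ A = (4/9, 4/9)
3. H is the centroid of triangle VEA ⇒ H = (7/27, 16/27)
line HV meets BE at X = (1/5, 4/5)
V = H + t·(X−H) with t = -5/4, so HV:VX = -5/4:9/4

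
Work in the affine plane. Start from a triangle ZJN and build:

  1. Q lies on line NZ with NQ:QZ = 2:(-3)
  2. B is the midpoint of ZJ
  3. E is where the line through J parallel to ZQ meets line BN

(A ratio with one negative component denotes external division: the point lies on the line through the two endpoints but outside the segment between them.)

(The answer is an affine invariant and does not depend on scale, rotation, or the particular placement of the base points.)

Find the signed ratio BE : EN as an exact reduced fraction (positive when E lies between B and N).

BE:EN = -1/2

Assign Z = (0, 0), J = (1, 0), N = (0, 1) — the answer is frame-independent, so this choice is without loss of generality.
1. Q lies on line NZ with NQ:QZ = 2:(-3) ⇒ Q = (0, 3)
2. B is the midpoint of ZJ ⇒ B = (1/2, 0)
3. E is where the line through J parallel to ZQ meets line BN ⇒ E = (1, -1)
E = B + t·(N−B) with t = -1, so BE:EN = t:(1−t) = -1:2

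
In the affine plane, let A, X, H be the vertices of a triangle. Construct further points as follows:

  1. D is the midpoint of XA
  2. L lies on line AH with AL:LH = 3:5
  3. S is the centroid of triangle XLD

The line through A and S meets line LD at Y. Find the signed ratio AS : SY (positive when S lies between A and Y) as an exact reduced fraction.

AS:SY = -4

Choose coordinates A = (0, 0), X = (1, 0), H = (0, 1).
1. D is the midpoint of XA ⇒ D = (1/2, 0)
2. L lies on line AH with AL:LH = 3:5 ⇒ L = (0, 3/8)
3. S is the centroid of triangle XLD ⇒ S = (1/2, 1/8)
line AS meets LD at Y = (3/8, 3/32)
S = A + t·(Y−A) with t = 4/3, so AS:SY = 4/3:-1/3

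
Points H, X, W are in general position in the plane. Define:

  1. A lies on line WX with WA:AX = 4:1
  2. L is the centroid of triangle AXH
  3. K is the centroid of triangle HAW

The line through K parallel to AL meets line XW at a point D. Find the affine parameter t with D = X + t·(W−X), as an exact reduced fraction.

t = 8/15

Work in coordinates with H = (0, 0), X = (1, 0), W = (0, 1).
1. A lies on line WX with WA:AX = 4:1 ⇒ A = (4/5, 1/5)
2. L is the centroid of triangle AXH ⇒ L = (3/5, 1/15)
3. K is the centroid of triangle HAW ⇒ K = (4/15, 2/5)
through K parallel to AL: direction (-1/5, -2/15); meets XW at D = (7/15, 8/15)
D = X + t·(W−X) with t = 8/15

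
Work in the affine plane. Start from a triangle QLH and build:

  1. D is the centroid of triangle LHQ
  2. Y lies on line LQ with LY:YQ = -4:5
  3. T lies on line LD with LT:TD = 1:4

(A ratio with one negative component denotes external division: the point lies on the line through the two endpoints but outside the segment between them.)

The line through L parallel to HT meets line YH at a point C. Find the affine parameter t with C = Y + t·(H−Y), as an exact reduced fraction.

Set Q = (0, 0), L = (1, 0), H = (0, 1); any affine frame gives the same invariant.
1. D is the centroid of triangle LHQ ⇒ D = (1/3, 1/3)
2. Y lies on line LQ with LY:YQ = -4:5 ⇒ Y = (5, 0)
3. T lies on line LD with LT:TD = 1:4 ⇒ T = (13/15, 1/15)
through L parallel to HT: direction (13/15, -14/15); meets YH at C = (5/57, 56/57)
C = Y + t·(H−Y) with t = 56/57

t = 56/57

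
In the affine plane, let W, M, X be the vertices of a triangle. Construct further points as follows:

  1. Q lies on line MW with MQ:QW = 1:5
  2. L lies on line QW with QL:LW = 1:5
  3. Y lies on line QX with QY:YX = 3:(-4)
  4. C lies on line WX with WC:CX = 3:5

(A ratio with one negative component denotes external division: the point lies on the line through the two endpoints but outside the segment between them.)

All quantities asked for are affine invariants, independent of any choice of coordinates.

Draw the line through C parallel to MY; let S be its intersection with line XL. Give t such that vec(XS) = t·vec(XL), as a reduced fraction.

Set W = (0, 0), M = (1, 0), X = (0, 1); any affine frame gives the same invariant.
1. Q lies on line MW with MQ:QW = 1:5 ⇒ Q = (5/6, 0)
2. L lies on line QW with QL:LW = 1:5 ⇒ L = (25/36, 0)
3. Y lies on line QX with QY:YX = 3:(-4) ⇒ Y = (10/3, -3)
4. C lies on line WX with WC:CX = 3:5 ⇒ C = (0, 3/8)
through C parallel to MY: direction (7/3, -3); meets XL at S = (875/216, -29/6)
S = X + t·(L−X) with t = 35/6

t = 35/6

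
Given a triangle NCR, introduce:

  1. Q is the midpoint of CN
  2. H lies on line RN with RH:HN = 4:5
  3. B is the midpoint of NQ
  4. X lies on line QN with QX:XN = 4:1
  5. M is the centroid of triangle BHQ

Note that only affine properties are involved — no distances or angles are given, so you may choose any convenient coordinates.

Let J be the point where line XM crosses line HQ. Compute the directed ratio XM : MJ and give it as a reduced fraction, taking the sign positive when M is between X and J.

XM:MJ = 19/5

Choose coordinates N = (0, 0), C = (1, 0), R = (0, 1).
1. Q is the midpoint of CN ⇒ Q = (1/2, 0)
2. H lies on line RN with RH:HN = 4:5 ⇒ H = (0, 5/9)
3. B is the midpoint of NQ ⇒ B = (1/4, 0)
4. X lies on line QN with QX:XN = 4:1 ⇒ X = (1/10, 0)
5. M is the centroid of triangle BHQ ⇒ M = (1/4, 5/27)
line XM meets HQ at J = (11/38, 40/171)
M = X + t·(J−X) with t = 19/24, so XM:MJ = 19/24:5/24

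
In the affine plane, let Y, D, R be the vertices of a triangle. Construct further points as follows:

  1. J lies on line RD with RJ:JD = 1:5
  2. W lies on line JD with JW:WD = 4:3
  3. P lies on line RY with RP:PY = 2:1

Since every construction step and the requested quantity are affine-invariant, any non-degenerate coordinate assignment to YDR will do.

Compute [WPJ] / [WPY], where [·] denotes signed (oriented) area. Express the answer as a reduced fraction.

[WPJ]:[WPY] = -40/27

Choose coordinates Y = (0, 0), D = (1, 0), R = (0, 1).
1. J lies on line RD with RJ:JD = 1:5 ⇒ J = (1/6, 5/6)
2. W lies on line JD with JW:WD = 4:3 ⇒ W = (9/14, 5/14)
3. P lies on line RY with RP:PY = 2:1 ⇒ P = (0, 1/3)
2·[WPJ] = -20/63, 2·[WPY] = 3/14
[WPJ]:[WPY] = -20/63:3/14 = -40/27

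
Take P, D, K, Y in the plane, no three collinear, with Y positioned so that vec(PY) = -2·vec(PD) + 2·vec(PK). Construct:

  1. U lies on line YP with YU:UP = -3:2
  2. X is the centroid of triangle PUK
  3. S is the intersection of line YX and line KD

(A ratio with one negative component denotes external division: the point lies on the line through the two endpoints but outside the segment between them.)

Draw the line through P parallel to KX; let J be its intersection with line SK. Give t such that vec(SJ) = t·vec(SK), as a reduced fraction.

t = 5/4

Set P = (0, 0), D = (1, 0), K = (0, 1), Y = (-2, 2); any affine frame gives the same invariant.
1. U lies on line YP with YU:UP = -3:2 ⇒ U = (4, -4)
2. X is the centroid of triangle PUK ⇒ X = (4/3, -1)
3. S is the intersection of line YX and line KD ⇒ S = (8, -7)
through P parallel to KX: direction (4/3, -2); meets SK at J = (-2, 3)
J = S + t·(K−S) with t = 5/4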